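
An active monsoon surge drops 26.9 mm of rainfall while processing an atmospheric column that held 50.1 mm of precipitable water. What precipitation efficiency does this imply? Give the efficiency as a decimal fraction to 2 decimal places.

ε = rainfall / PW = 26.9 / 50.1 = 0.54.

ε ≈ 0.54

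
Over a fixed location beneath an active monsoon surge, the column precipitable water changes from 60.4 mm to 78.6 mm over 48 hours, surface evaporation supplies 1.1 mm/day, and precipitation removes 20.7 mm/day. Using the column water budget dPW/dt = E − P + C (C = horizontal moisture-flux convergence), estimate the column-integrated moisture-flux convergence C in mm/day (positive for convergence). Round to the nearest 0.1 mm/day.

C ≈ 28.7 mm/day

dPW/dt = (78.6 − 60.4) mm / (48/24 day) = +9.100 mm/day.
C = dPW/dt − E + P = (+9.100) − 1.1 + 20.7 = 28.7 mm/day.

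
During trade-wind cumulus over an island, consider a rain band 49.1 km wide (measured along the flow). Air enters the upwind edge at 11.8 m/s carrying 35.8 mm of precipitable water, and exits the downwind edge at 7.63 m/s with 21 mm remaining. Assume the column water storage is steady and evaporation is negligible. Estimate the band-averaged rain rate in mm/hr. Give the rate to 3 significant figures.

Column moisture flux per unit crosswind length is F = V × PW.
Inflow: F_in = 11.8 × 35.8 = 422.44 mm·m/s
Outflow: F_out = 7.63 × 21 = 160.23 mm·m/s
Steady-state rate R = (F_in − F_out)/L = (422.44 − 160.23) / 49100 m = 5.340e-03 mm/s.
R = 5.340e-03 × 3600 = 19.2 mm/hr.

R ≈ 19.2 mm/hr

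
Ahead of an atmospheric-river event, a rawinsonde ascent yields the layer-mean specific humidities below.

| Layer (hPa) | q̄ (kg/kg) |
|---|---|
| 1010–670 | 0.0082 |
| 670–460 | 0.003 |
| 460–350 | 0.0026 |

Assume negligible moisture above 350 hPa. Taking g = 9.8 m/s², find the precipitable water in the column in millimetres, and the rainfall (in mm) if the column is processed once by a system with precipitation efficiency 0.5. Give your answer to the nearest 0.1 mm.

Precipitable water is the column-integrated vapour mass per unit area: PW = (1/g) Σ q̄ Δp, with q in kg/kg and Δp in Pa (1 kg/m² of water = 1 mm).
Layer 1010–670 hPa: Δp = 340 hPa = 34000 Pa, q̄ = 0.0082 kg/kg → 0.0082 × 34000 / 9.8 = 28.45 mm
Layer 670–460 hPa: Δp = 210 hPa = 21000 Pa, q̄ = 0.003 kg/kg → 0.003 × 21000 / 9.8 = 6.43 mm
Layer 460–350 hPa: Δp = 110 hPa = 11000 Pa, q̄ = 0.0026 kg/kg → 0.0026 × 11000 / 9.8 = 2.92 mm
PW = 28.45 + 6.43 + 2.92 = 37.80 ≈ 37.8 mm.
Rainfall = ε × PW = 0.5 × 37.8 = 18.9 mm.

PW ≈ 37.8 mm; rainfall ≈ 18.9 mm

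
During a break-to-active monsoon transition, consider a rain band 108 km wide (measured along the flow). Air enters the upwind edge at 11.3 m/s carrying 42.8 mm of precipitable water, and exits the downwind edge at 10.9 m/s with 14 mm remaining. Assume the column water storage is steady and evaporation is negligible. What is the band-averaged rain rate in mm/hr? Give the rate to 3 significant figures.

Column moisture flux per unit crosswind length is F = V × PW.
Inflow: F_in = 11.3 × 42.8 = 483.64 mm·m/s
Outflow: F_out = 10.9 × 14 = 152.6 mm·m/s
Steady-state rate R = (F_in − F_out)/L = (483.64 − 152.6) / 108000 m = 3.065e-03 mm/s.
R = 3.065e-03 × 3600 = 11.0 mm/hr.

R ≈ 11.0 mm/hr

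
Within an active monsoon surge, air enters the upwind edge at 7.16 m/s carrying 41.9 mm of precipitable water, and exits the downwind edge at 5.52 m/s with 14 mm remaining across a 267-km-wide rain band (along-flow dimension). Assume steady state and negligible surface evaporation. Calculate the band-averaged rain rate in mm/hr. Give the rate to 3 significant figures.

R ≈ 3.00 mm/hr

Column moisture flux per unit crosswind length is F = V × PW.
Inflow: F_in = 7.16 × 41.9 = 300.004 mm·m/s
Outflow: F_out = 5.52 × 14 = 77.28 mm·m/s
Steady-state rate R = (F_in − F_out)/L = (300.004 − 77.28) / 267000 m = 8.342e-04 mm/s.
R = 8.342e-04 × 3600 = 3.00 mm/hr.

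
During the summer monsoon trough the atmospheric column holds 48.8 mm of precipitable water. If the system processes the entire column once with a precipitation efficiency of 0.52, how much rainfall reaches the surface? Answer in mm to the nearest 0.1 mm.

Rainfall = ε × PW = 0.52 × 48.8 = 25.4 mm.

rainfall ≈ 25.4 mm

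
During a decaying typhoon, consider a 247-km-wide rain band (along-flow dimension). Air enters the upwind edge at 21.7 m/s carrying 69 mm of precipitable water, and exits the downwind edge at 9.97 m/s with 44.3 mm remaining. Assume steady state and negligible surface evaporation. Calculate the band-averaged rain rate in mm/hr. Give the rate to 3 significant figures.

R ≈ 15.4 mm/hr

Column moisture flux per unit crosswind length is F = V × PW.
Inflow: F_in = 21.7 × 69 = 1497.3 mm·m/s
Outflow: F_out = 9.97 × 44.3 = 441.671 mm·m/s
Steady-state rate R = (F_in − F_out)/L = (1497.3 − 441.671) / 247000 m = 4.274e-03 mm/s.
R = 4.274e-03 × 3600 = 15.4 mm/hr.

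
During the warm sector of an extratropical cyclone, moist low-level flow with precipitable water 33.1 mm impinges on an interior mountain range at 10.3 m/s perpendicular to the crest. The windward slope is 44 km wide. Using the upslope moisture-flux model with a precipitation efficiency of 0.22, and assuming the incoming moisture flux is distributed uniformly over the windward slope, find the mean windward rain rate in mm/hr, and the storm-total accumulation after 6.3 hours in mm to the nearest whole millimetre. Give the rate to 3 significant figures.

Incoming column moisture flux per unit ridge length: F = V × PW = 10.3 × 33.1 = 340.93 mm·m/s.
Spread over the 44 km slope with efficiency ε = 0.22: R = ε·F/W = 0.22 × 340.93 / 44000 m = 1.705e-03 mm/s.
R = 1.705e-03 × 3600 = 6.14 mm/hr.
Over 6.3 h: total = 6.14 × 6.3 = 38.682 ≈ 39 mm.

R ≈ 6.14 mm/hr; total ≈ 39 mm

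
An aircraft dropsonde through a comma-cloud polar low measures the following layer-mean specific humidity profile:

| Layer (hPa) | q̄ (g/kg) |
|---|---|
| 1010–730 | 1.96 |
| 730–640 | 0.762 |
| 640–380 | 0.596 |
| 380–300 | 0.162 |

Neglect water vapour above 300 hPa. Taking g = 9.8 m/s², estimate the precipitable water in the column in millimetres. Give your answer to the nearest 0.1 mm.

PW ≈ 8.0 mm

Precipitable water is the column-integrated vapour mass per unit area: PW = (1/g) Σ q̄ Δp, with q in kg/kg and Δp in Pa (1 kg/m² of water = 1 mm).
Layer 1010–730 hPa: Δp = 280 hPa = 28000 Pa, q̄ = 0.00196 kg/kg → 0.00196 × 28000 / 9.8 = 5.60 mm
Layer 730–640 hPa: Δp = 90 hPa = 9000 Pa, q̄ = 0.000762 kg/kg → 0.000762 × 9000 / 9.8 = 0.70 mm
Layer 640–380 hPa: Δp = 260 hPa = 26000 Pa, q̄ = 0.000596 kg/kg → 0.000596 × 26000 / 9.8 = 1.58 mm
Layer 380–300 hPa: Δp = 80 hPa = 8000 Pa, q̄ = 0.000162 kg/kg → 0.000162 × 8000 / 9.8 = 0.13 mm
PW = 5.60 + 0.70 + 1.58 + 0.13 = 8.01 ≈ 8.0 mm.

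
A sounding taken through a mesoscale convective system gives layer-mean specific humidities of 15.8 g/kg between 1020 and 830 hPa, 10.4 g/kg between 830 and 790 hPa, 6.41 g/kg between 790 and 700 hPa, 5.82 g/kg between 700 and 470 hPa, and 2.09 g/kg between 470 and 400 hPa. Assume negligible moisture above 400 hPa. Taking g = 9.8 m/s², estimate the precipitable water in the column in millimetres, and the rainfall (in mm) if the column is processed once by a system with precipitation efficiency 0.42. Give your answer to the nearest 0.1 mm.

Precipitable water is the column-integrated vapour mass per unit area: PW = (1/g) Σ q̄ Δp, with q in kg/kg and Δp in Pa (1 kg/m² of water = 1 mm).
Layer 1020–830 hPa: Δp = 190 hPa = 19000 Pa, q̄ = 0.0158 kg/kg → 0.0158 × 19000 / 9.8 = 30.63 mm
Layer 830–790 hPa: Δp = 40 hPa = 4000 Pa, q̄ = 0.0104 kg/kg → 0.0104 × 4000 / 9.8 = 4.24 mm
Layer 790–700 hPa: Δp = 90 hPa = 9000 Pa, q̄ = 0.00641 kg/kg → 0.00641 × 9000 / 9.8 = 5.89 mm
Layer 700–470 hPa: Δp = 230 hPa = 23000 Pa, q̄ = 0.00582 kg/kg → 0.00582 × 23000 / 9.8 = 13.66 mm
Layer 470–400 hPa: Δp = 70 hPa = 7000 Pa, q̄ = 0.00209 kg/kg → 0.00209 × 7000 / 9.8 = 1.49 mm
PW = 30.63 + 4.24 + 5.89 + 13.66 + 1.49 = 55.91 ≈ 55.9 mm.
Rainfall = ε × PW = 0.42 × 55.9 = 23.5 mm.

PW ≈ 55.9 mm; rainfall ≈ 23.5 mm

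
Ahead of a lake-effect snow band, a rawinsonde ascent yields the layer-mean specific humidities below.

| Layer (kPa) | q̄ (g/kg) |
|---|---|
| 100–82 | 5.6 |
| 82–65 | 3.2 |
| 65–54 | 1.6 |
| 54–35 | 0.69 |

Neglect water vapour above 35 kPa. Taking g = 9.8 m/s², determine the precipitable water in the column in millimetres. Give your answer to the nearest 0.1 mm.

PW ≈ 19.0 mm

Precipitable water is the column-integrated vapour mass per unit area: PW = (1/g) Σ q̄ Δp, with q in kg/kg and Δp in Pa (1 kg/m² of water = 1 mm).
Layer 100–82 kPa: Δp = 180 hPa = 18000 Pa, q̄ = 0.0056 kg/kg → 0.0056 × 18000 / 9.8 = 10.29 mm
Layer 82–65 kPa: Δp = 170 hPa = 17000 Pa, q̄ = 0.0032 kg/kg → 0.0032 × 17000 / 9.8 = 5.55 mm
Layer 65–54 kPa: Δp = 110 hPa = 11000 Pa, q̄ = 0.0016 kg/kg → 0.0016 × 11000 / 9.8 = 1.80 mm
Layer 54–35 kPa: Δp = 190 hPa = 19000 Pa, q̄ = 0.00069 kg/kg → 0.00069 × 19000 / 9.8 = 1.34 mm
PW = 10.29 + 5.55 + 1.80 + 1.34 = 18.98 ≈ 19.0 mm.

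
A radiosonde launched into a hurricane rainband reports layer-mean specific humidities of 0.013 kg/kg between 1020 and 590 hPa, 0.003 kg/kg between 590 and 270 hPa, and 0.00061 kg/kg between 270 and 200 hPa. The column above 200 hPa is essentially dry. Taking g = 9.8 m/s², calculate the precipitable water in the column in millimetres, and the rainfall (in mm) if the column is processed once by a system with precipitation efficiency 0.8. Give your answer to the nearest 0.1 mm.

Precipitable water is the column-integrated vapour mass per unit area: PW = (1/g) Σ q̄ Δp, with q in kg/kg and Δp in Pa (1 kg/m² of water = 1 mm).
Layer 1020–590 hPa: Δp = 430 hPa = 43000 Pa, q̄ = 0.013 kg/kg → 0.013 × 43000 / 9.8 = 57.04 mm
Layer 590–270 hPa: Δp = 320 hPa = 32000 Pa, q̄ = 0.003 kg/kg → 0.003 × 32000 / 9.8 = 9.80 mm
Layer 270–200 hPa: Δp = 70 hPa = 7000 Pa, q̄ = 0.00061 kg/kg → 0.00061 × 7000 / 9.8 = 0.44 mm
PW = 57.04 + 9.80 + 0.44 = 67.28 ≈ 67.3 mm.
Rainfall = ε × PW = 0.8 × 67.3 = 53.8 mm.

PW ≈ 67.3 mm; rainfall ≈ 53.8 mm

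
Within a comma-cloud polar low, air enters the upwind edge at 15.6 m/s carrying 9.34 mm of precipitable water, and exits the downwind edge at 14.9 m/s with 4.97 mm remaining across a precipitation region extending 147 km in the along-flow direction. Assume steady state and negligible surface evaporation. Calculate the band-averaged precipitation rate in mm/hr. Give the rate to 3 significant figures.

Column moisture flux per unit crosswind length is F = V × PW.
Inflow: F_in = 15.6 × 9.34 = 145.704 mm·m/s
Outflow: F_out = 14.9 × 4.97 = 74.053 mm·m/s
Steady-state rate R = (F_in − F_out)/L = (145.704 − 74.053) / 147000 m = 4.874e-04 mm/s.
R = 4.874e-04 × 3600 = 1.75 mm/hr.

R ≈ 1.75 mm/hr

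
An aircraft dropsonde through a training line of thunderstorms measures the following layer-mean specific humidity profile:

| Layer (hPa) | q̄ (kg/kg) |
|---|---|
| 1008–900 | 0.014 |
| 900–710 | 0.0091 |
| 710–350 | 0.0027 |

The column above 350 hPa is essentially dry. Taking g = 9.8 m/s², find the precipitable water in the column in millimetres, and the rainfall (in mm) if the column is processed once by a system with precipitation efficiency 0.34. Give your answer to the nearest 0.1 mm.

Precipitable water is the column-integrated vapour mass per unit area: PW = (1/g) Σ q̄ Δp, with q in kg/kg and Δp in Pa (1 kg/m² of water = 1 mm).
Layer 1008–900 hPa: Δp = 108 hPa = 10800 Pa, q̄ = 0.014 kg/kg → 0.014 × 10800 / 9.8 = 15.43 mm
Layer 900–710 hPa: Δp = 190 hPa = 19000 Pa, q̄ = 0.0091 kg/kg → 0.0091 × 19000 / 9.8 = 17.64 mm
Layer 710–350 hPa: Δp = 360 hPa = 36000 Pa, q̄ = 0.0027 kg/kg → 0.0027 × 36000 / 9.8 = 9.92 mm
PW = 15.43 + 17.64 + 9.92 = 42.99 ≈ 43.0 mm.
Rainfall = ε × PW = 0.34 × 43.0 = 14.6 mm.

PW ≈ 43.0 mm; rainfall ≈ 14.6 mm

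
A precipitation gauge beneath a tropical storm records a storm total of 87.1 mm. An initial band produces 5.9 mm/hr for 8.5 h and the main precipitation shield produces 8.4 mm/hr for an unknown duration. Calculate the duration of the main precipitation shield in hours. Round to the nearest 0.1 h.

Known phases: 5.9 × 8.5 = 50.15 mm.
Remaining depth = 87.1 − 50.15 = 36.95 mm.
Duration = 36.95 / 8.4 = 4.4 h.

duration ≈ 4.4 h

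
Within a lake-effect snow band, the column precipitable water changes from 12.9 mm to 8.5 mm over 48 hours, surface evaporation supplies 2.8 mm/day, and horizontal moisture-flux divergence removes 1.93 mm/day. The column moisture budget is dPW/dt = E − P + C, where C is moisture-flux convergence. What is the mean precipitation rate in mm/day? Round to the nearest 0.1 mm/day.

P ≈ 3.1 mm/day

dPW/dt = (8.5 − 12.9) mm / (48/24 day) = -2.200 mm/day.
P = E + C − dPW/dt = 2.8 + (-1.93) − (-2.200) = 3.1 mm/day.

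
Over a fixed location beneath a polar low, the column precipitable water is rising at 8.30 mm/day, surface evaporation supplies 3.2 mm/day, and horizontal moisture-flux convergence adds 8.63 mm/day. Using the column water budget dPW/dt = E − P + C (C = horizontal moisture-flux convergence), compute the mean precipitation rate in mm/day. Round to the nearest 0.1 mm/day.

dPW/dt = +8.30 mm/day.
P = E + C − dPW/dt = 3.2 + (8.63) − (+8.30) = 3.5 mm/day.

P ≈ 3.5 mm/day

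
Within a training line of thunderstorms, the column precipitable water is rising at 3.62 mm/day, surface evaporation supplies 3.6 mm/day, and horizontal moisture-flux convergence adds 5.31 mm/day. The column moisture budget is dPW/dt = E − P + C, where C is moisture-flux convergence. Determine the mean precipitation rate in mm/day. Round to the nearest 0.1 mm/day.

dPW/dt = +3.62 mm/day.
P = E + C − dPW/dt = 3.6 + (5.31) − (+3.62) = 5.3 mm/day.

P ≈ 5.3 mm/day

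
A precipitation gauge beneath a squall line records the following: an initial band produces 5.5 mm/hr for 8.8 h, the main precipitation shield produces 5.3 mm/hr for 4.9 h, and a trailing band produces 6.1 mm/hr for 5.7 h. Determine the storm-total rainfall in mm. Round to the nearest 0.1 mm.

Total = Σ Rᵢ Δtᵢ = 5.5 × 8.8 + 5.3 × 4.9 + 6.1 × 5.7
      = 48.4 + 25.97 + 34.77 = 109.1 mm.

total ≈ 109.1 mm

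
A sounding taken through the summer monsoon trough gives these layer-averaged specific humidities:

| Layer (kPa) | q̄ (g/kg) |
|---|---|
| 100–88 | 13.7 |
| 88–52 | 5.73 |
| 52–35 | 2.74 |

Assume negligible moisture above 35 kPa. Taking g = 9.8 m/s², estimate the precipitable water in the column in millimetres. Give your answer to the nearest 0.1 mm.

Precipitable water is the column-integrated vapour mass per unit area: PW = (1/g) Σ q̄ Δp, with q in kg/kg and Δp in Pa (1 kg/m² of water = 1 mm).
Layer 100–88 kPa: Δp = 120 hPa = 12000 Pa, q̄ = 0.0137 kg/kg → 0.0137 × 12000 / 9.8 = 16.78 mm
Layer 88–52 kPa: Δp = 360 hPa = 36000 Pa, q̄ = 0.00573 kg/kg → 0.00573 × 36000 / 9.8 = 21.05 mm
Layer 52–35 kPa: Δp = 170 hPa = 17000 Pa, q̄ = 0.00274 kg/kg → 0.00274 × 17000 / 9.8 = 4.75 mm
PW = 16.78 + 21.05 + 4.75 = 42.58 ≈ 42.6 mm.

PW ≈ 42.6 mm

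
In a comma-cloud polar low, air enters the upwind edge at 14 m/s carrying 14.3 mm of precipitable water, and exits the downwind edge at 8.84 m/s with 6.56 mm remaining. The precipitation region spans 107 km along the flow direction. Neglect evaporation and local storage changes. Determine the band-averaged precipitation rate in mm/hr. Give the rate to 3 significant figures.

Column moisture flux per unit crosswind length is F = V × PW.
Inflow: F_in = 14 × 14.3 = 200.2 mm·m/s
Outflow: F_out = 8.84 × 6.56 = 57.9904 mm·m/s
Steady-state rate R = (F_in − F_out)/L = (200.2 − 57.9904) / 107000 m = 1.329e-03 mm/s.
R = 1.329e-03 × 3600 = 4.78 mm/hr.

R ≈ 4.78 mm/hr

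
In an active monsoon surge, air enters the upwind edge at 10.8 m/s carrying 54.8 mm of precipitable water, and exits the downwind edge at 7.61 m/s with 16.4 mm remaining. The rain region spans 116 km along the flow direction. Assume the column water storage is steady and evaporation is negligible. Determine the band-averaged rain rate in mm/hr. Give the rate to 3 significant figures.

R ≈ 14.5 mm/hr

Column moisture flux per unit crosswind length is F = V × PW.
Inflow: F_in = 10.8 × 54.8 = 591.84 mm·m/s
Outflow: F_out = 7.61 × 16.4 = 124.804 mm·m/s
Steady-state rate R = (F_in − F_out)/L = (591.84 − 124.804) / 116000 m = 4.026e-03 mm/s.
R = 4.026e-03 × 3600 = 14.5 mm/hr.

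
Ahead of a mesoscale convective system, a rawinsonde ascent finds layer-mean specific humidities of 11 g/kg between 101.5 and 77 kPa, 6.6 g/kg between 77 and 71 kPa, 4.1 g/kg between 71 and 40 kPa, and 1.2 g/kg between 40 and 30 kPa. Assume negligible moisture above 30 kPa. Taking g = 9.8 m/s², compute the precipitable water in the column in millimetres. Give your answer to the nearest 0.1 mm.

PW ≈ 45.7 mm

Precipitable water is the column-integrated vapour mass per unit area: PW = (1/g) Σ q̄ Δp, with q in kg/kg and Δp in Pa (1 kg/m² of water = 1 mm).
Layer 101.5–77 kPa: Δp = 245 hPa = 24500 Pa, q̄ = 0.011 kg/kg → 0.011 × 24500 / 9.8 = 27.50 mm
Layer 77–71 kPa: Δp = 60 hPa = 6000 Pa, q̄ = 0.0066 kg/kg → 0.0066 × 6000 / 9.8 = 4.04 mm
Layer 71–40 kPa: Δp = 310 hPa = 31000 Pa, q̄ = 0.0041 kg/kg → 0.0041 × 31000 / 9.8 = 12.97 mm
Layer 40–30 kPa: Δp = 100 hPa = 10000 Pa, q̄ = 0.0012 kg/kg → 0.0012 × 10000 / 9.8 = 1.22 mm
PW = 27.50 + 4.04 + 12.97 + 1.22 = 45.73 ≈ 45.7 mm.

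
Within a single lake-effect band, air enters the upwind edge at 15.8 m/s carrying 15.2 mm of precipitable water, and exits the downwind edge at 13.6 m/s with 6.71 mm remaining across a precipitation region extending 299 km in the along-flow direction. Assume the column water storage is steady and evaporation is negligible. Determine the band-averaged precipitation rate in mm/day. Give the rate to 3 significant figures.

Column moisture flux per unit crosswind length is F = V × PW.
Inflow: F_in = 15.8 × 15.2 = 240.16 mm·m/s
Outflow: F_out = 13.6 × 6.71 = 91.256 mm·m/s
Steady-state rate R = (F_in − F_out)/L = (240.16 − 91.256) / 299000 m = 4.980e-04 mm/s.
R = 4.980e-04 × 3600 × 24 = 43.0 mm/day.

R ≈ 43.0 mm/day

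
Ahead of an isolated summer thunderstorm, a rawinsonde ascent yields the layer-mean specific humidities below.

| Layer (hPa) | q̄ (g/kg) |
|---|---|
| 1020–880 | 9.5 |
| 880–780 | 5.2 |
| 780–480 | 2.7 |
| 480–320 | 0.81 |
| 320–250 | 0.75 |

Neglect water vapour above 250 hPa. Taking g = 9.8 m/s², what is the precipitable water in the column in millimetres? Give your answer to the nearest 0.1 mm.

Precipitable water is the column-integrated vapour mass per unit area: PW = (1/g) Σ q̄ Δp, with q in kg/kg and Δp in Pa (1 kg/m² of water = 1 mm).
Layer 1020–880 hPa: Δp = 140 hPa = 14000 Pa, q̄ = 0.0095 kg/kg → 0.0095 × 14000 / 9.8 = 13.57 mm
Layer 880–780 hPa: Δp = 100 hPa = 10000 Pa, q̄ = 0.0052 kg/kg → 0.0052 × 10000 / 9.8 = 5.31 mm
Layer 780–480 hPa: Δp = 300 hPa = 30000 Pa, q̄ = 0.0027 kg/kg → 0.0027 × 30000 / 9.8 = 8.27 mm
Layer 480–320 hPa: Δp = 160 hPa = 16000 Pa, q̄ = 0.00081 kg/kg → 0.00081 × 16000 / 9.8 = 1.32 mm
Layer 320–250 hPa: Δp = 70 hPa = 7000 Pa, q̄ = 0.00075 kg/kg → 0.00075 × 7000 / 9.8 = 0.54 mm
PW = 13.57 + 5.31 + 8.27 + 1.32 + 0.54 = 29.01 ≈ 29.0 mm.

PW ≈ 29.0 mm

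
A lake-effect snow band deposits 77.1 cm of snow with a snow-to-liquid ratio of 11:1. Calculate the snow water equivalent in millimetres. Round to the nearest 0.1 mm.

SWE = snow depth / ratio = 77.1 cm / 11 = 7.009 cm = 70.1 mm.

SWE ≈ 70.1 mm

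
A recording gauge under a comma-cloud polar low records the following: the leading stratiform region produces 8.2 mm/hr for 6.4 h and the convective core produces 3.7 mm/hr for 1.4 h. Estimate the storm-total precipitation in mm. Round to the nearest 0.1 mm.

Total = Σ Rᵢ Δtᵢ = 8.2 × 6.4 + 3.7 × 1.4
      = 52.48 + 5.18 = 57.7 mm.

total ≈ 57.7 mm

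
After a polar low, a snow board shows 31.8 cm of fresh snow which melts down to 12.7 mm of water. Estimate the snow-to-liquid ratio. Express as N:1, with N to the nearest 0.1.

Ratio = snow depth / SWE = 318 mm / 12.7 mm = 25.0, i.e. 25.0:1.

ratio ≈ 25.0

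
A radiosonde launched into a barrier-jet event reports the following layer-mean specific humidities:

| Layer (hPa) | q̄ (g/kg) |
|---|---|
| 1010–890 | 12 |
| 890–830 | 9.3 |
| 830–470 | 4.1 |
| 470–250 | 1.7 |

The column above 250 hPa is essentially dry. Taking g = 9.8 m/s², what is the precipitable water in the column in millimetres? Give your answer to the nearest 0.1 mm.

Precipitable water is the column-integrated vapour mass per unit area: PW = (1/g) Σ q̄ Δp, with q in kg/kg and Δp in Pa (1 kg/m² of water = 1 mm).
Layer 1010–890 hPa: Δp = 120 hPa = 12000 Pa, q̄ = 0.012 kg/kg → 0.012 × 12000 / 9.8 = 14.69 mm
Layer 890–830 hPa: Δp = 60 hPa = 6000 Pa, q̄ = 0.0093 kg/kg → 0.0093 × 6000 / 9.8 = 5.69 mm
Layer 830–470 hPa: Δp = 360 hPa = 36000 Pa, q̄ = 0.0041 kg/kg → 0.0041 × 36000 / 9.8 = 15.06 mm
Layer 470–250 hPa: Δp = 220 hPa = 22000 Pa, q̄ = 0.0017 kg/kg → 0.0017 × 22000 / 9.8 = 3.82 mm
PW = 14.69 + 5.69 + 15.06 + 3.82 = 39.26 ≈ 39.3 mm.

PW ≈ 39.3 mm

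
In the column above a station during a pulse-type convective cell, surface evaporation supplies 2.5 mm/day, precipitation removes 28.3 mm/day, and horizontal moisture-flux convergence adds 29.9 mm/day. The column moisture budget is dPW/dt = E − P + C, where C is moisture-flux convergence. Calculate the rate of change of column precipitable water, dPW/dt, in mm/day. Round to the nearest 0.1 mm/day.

dPW/dt ≈ 4.1 mm/day

dPW/dt = E − P + C = 2.5 − 28.3 + (29.9) = 4.1 mm/day.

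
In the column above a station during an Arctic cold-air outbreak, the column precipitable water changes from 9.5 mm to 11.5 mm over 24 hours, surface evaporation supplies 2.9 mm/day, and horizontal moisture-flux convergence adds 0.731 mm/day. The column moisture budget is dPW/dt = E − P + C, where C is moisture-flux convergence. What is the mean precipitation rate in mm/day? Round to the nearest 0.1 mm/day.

dPW/dt = (11.5 − 9.5) mm / (24/24 day) = +2.000 mm/day.
P = E + C − dPW/dt = 2.9 + (0.731) − (+2.000) = 1.6 mm/day.

P ≈ 1.6 mm/day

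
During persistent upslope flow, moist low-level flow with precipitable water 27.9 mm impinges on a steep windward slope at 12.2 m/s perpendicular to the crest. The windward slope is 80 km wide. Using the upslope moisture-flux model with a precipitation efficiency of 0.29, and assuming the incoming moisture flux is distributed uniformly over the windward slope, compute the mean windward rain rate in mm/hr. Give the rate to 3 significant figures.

R ≈ 4.44 mm/hr

Incoming column moisture flux per unit ridge length: F = V × PW = 12.2 × 27.9 = 340.38 mm·m/s.
Spread over the 80 km slope with efficiency ε = 0.29: R = ε·F/W = 0.29 × 340.38 / 80000 m = 1.234e-03 mm/s.
R = 1.234e-03 × 3600 = 4.44 mm/hr.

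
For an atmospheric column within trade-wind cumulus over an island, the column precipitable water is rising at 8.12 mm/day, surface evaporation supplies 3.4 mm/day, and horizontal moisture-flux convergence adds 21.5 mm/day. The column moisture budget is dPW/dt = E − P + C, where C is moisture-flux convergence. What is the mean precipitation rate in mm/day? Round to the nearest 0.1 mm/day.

dPW/dt = +8.12 mm/day.
P = E + C − dPW/dt = 3.4 + (21.5) − (+8.12) = 16.8 mm/day.

P ≈ 16.8 mm/day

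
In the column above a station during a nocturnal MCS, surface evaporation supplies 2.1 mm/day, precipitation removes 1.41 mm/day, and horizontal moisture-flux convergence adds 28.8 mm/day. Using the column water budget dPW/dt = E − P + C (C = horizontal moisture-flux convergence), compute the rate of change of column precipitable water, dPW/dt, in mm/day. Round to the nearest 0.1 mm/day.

dPW/dt ≈ 29.5 mm/day

dPW/dt = E − P + C = 2.1 − 1.41 + (28.8) = 29.5 mm/day.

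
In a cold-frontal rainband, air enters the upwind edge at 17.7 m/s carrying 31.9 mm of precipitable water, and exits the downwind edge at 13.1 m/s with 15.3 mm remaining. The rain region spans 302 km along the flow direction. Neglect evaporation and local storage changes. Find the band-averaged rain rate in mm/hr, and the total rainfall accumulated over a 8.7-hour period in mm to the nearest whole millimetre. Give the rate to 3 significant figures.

Column moisture flux per unit crosswind length is F = V × PW.
Inflow: F_in = 17.7 × 31.9 = 564.63 mm·m/s
Outflow: F_out = 13.1 × 15.3 = 200.43 mm·m/s
Steady-state rate R = (F_in − F_out)/L = (564.63 − 200.43) / 302000 m = 1.206e-03 mm/s.
R = 1.206e-03 × 3600 = 4.34 mm/hr.
Over 8.7 h: total = 4.34 × 8.7 = 37.758 ≈ 38 mm.

R ≈ 4.34 mm/hr; total ≈ 38 mm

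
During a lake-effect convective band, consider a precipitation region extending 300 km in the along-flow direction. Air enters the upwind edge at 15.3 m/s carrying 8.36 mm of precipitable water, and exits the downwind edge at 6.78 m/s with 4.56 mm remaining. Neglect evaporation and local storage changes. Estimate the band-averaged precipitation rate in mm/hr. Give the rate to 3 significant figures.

R ≈ 1.16 mm/hr

Column moisture flux per unit crosswind length is F = V × PW.
Inflow: F_in = 15.3 × 8.36 = 127.908 mm·m/s
Outflow: F_out = 6.78 × 4.56 = 30.9168 mm·m/s
Steady-state rate R = (F_in − F_out)/L = (127.908 − 30.9168) / 300000 m = 3.233e-04 mm/s.
R = 3.233e-04 × 3600 = 1.16 mm/hr.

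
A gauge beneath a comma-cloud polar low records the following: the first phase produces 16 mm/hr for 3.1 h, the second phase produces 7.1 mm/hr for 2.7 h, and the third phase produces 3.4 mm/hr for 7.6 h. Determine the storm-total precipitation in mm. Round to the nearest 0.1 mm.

total ≈ 94.6 mm

Total = Σ Rᵢ Δtᵢ = 16 × 3.1 + 7.1 × 2.7 + 3.4 × 7.6
      = 49.6 + 19.17 + 25.84 = 94.6 mm.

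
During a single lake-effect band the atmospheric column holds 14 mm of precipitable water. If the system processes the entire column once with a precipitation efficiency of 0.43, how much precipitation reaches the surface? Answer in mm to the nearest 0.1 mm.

precipitation ≈ 6.0 mm

Precipitation = ε × PW = 0.43 × 14 = 6.0 mm.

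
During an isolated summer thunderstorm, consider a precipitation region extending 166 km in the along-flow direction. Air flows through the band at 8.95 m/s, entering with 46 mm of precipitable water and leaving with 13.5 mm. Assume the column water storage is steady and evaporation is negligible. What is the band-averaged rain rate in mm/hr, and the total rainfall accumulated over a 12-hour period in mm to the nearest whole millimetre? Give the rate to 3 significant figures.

R ≈ 6.31 mm/hr; total ≈ 76 mm

Column moisture flux per unit crosswind length is F = V × PW.
Inflow: F_in = 8.95 × 46 = 411.7 mm·m/s
Outflow: F_out = 8.95 × 13.5 = 120.825 mm·m/s
Steady-state rate R = (F_in − F_out)/L = (411.7 − 120.825) / 166000 m = 1.752e-03 mm/s.
R = 1.752e-03 × 3600 = 6.31 mm/hr.
Over 12 h: total = 6.31 × 12 = 75.72 ≈ 76 mm.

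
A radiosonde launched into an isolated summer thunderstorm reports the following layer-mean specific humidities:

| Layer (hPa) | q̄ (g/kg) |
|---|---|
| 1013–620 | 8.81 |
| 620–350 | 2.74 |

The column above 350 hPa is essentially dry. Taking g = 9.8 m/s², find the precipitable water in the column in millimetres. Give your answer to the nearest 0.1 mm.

Precipitable water is the column-integrated vapour mass per unit area: PW = (1/g) Σ q̄ Δp, with q in kg/kg and Δp in Pa (1 kg/m² of water = 1 mm).
Layer 1013–620 hPa: Δp = 393 hPa = 39300 Pa, q̄ = 0.00881 kg/kg → 0.00881 × 39300 / 9.8 = 35.33 mm
Layer 620–350 hPa: Δp = 270 hPa = 27000 Pa, q̄ = 0.00274 kg/kg → 0.00274 × 27000 / 9.8 = 7.55 mm
PW = 35.33 + 7.55 = 42.88 ≈ 42.9 mm.

PW ≈ 42.9 mm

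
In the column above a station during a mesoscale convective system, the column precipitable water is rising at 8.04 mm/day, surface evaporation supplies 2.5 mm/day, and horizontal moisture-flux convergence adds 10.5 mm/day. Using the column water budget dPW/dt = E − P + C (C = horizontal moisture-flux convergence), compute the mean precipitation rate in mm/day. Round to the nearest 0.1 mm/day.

P ≈ 5.0 mm/day

dPW/dt = +8.04 mm/day.
P = E + C − dPW/dt = 2.5 + (10.5) − (+8.04) = 5.0 mm/day.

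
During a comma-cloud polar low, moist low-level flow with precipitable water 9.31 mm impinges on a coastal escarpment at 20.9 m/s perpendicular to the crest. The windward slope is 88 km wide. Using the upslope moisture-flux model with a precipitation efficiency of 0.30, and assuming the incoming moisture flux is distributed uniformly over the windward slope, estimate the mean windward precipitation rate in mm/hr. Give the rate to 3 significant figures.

Incoming column moisture flux per unit ridge length: F = V × PW = 20.9 × 9.31 = 194.579 mm·m/s.
Spread over the 88 km slope with efficiency ε = 0.30: R = ε·F/W = 0.30 × 194.579 / 88000 m = 6.633e-04 mm/s.
R = 6.633e-04 × 3600 = 2.39 mm/hr.

R ≈ 2.39 mm/hr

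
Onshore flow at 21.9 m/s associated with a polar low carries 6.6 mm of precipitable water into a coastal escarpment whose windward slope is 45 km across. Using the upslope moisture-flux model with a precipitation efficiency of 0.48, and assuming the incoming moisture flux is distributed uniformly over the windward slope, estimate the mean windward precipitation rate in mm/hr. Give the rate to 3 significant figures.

Incoming column moisture flux per unit ridge length: F = V × PW = 21.9 × 6.6 = 144.54 mm·m/s.
Spread over the 45 km slope with efficiency ε = 0.48: R = ε·F/W = 0.48 × 144.54 / 45000 m = 1.542e-03 mm/s.
R = 1.542e-03 × 3600 = 5.55 mm/hr.

R ≈ 5.55 mm/hr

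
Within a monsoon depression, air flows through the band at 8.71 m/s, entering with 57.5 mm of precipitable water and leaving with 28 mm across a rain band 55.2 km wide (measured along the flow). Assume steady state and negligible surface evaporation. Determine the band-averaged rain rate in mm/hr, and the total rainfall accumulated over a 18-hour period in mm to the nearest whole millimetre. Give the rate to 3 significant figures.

R ≈ 16.8 mm/hr; total ≈ 302 mm

Column moisture flux per unit crosswind length is F = V × PW.
Inflow: F_in = 8.71 × 57.5 = 500.825 mm·m/s
Outflow: F_out = 8.71 × 28 = 243.88 mm·m/s
Steady-state rate R = (F_in − F_out)/L = (500.825 − 243.88) / 55200 m = 4.655e-03 mm/s.
R = 4.655e-03 × 3600 = 16.8 mm/hr.
Over 18 h: total = 16.8 × 18 = 302.4 ≈ 302 mm.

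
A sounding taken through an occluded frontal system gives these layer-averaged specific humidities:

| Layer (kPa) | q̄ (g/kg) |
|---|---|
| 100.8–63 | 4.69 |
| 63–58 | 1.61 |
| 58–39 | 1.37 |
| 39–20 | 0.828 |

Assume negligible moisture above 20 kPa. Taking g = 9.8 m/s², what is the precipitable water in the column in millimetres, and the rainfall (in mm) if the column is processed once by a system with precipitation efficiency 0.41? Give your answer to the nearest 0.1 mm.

PW ≈ 23.2 mm; rainfall ≈ 9.5 mm

Precipitable water is the column-integrated vapour mass per unit area: PW = (1/g) Σ q̄ Δp, with q in kg/kg and Δp in Pa (1 kg/m² of water = 1 mm).
Layer 100.8–63 kPa: Δp = 378 hPa = 37800 Pa, q̄ = 0.00469 kg/kg → 0.00469 × 37800 / 9.8 = 18.09 mm
Layer 63–58 kPa: Δp = 50 hPa = 5000 Pa, q̄ = 0.00161 kg/kg → 0.00161 × 5000 / 9.8 = 0.82 mm
Layer 58–39 kPa: Δp = 190 hPa = 19000 Pa, q̄ = 0.00137 kg/kg → 0.00137 × 19000 / 9.8 = 2.66 mm
Layer 39–20 kPa: Δp = 190 hPa = 19000 Pa, q̄ = 0.000828 kg/kg → 0.000828 × 19000 / 9.8 = 1.61 mm
PW = 18.09 + 0.82 + 2.66 + 1.61 = 23.18 ≈ 23.2 mm.
Rainfall = ε × PW = 0.41 × 23.2 = 9.5 mm.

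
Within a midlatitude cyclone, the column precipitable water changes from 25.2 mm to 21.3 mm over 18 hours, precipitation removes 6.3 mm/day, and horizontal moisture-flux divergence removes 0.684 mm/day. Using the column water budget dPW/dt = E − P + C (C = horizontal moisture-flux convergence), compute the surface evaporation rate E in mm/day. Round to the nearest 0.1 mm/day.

E ≈ 1.8 mm/day

dPW/dt = (21.3 − 25.2) mm / (18/24 day) = -5.200 mm/day.
E = dPW/dt + P − C = (-5.200) + 6.3 − (-0.684) = 1.8 mm/day.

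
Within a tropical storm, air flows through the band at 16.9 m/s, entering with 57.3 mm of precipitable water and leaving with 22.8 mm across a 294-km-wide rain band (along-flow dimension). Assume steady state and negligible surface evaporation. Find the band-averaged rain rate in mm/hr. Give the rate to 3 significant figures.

Column moisture flux per unit crosswind length is F = V × PW.
Inflow: F_in = 16.9 × 57.3 = 968.37 mm·m/s
Outflow: F_out = 16.9 × 22.8 = 385.32 mm·m/s
Steady-state rate R = (F_in − F_out)/L = (968.37 − 385.32) / 294000 m = 1.983e-03 mm/s.
R = 1.983e-03 × 3600 = 7.14 mm/hr.

R ≈ 7.14 mm/hr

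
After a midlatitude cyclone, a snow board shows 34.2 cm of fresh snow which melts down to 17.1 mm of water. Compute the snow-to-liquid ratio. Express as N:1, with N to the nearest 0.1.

Ratio = snow depth / SWE = 342 mm / 17.1 mm = 20.0, i.e. 20.0:1.

ratio ≈ 20.0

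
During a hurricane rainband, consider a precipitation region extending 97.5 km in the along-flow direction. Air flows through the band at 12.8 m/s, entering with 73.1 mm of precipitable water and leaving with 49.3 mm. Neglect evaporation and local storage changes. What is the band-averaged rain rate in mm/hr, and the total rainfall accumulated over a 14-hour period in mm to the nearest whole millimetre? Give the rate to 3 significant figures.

Column moisture flux per unit crosswind length is F = V × PW.
Inflow: F_in = 12.8 × 73.1 = 935.68 mm·m/s
Outflow: F_out = 12.8 × 49.3 = 631.04 mm·m/s
Steady-state rate R = (F_in − F_out)/L = (935.68 − 631.04) / 97500 m = 3.125e-03 mm/s.
R = 3.125e-03 × 3600 = 11.2 mm/hr.
Over 14 h: total = 11.2 × 14 = 156.8 ≈ 157 mm.

R ≈ 11.2 mm/hr; total ≈ 157 mm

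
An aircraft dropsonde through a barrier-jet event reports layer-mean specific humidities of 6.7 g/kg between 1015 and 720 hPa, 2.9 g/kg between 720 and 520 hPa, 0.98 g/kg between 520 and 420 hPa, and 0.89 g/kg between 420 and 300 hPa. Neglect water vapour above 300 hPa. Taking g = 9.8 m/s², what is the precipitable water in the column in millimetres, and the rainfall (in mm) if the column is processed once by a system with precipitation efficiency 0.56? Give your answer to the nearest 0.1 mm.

Precipitable water is the column-integrated vapour mass per unit area: PW = (1/g) Σ q̄ Δp, with q in kg/kg and Δp in Pa (1 kg/m² of water = 1 mm).
Layer 1015–720 hPa: Δp = 295 hPa = 29500 Pa, q̄ = 0.0067 kg/kg → 0.0067 × 29500 / 9.8 = 20.17 mm
Layer 720–520 hPa: Δp = 200 hPa = 20000 Pa, q̄ = 0.0029 kg/kg → 0.0029 × 20000 / 9.8 = 5.92 mm
Layer 520–420 hPa: Δp = 100 hPa = 10000 Pa, q̄ = 0.00098 kg/kg → 0.00098 × 10000 / 9.8 = 1.00 mm
Layer 420–300 hPa: Δp = 120 hPa = 12000 Pa, q̄ = 0.00089 kg/kg → 0.00089 × 12000 / 9.8 = 1.09 mm
PW = 20.17 + 5.92 + 1.00 + 1.09 = 28.18 ≈ 28.2 mm.
Rainfall = ε × PW = 0.56 × 28.2 = 15.8 mm.

PW ≈ 28.2 mm; rainfall ≈ 15.8 mm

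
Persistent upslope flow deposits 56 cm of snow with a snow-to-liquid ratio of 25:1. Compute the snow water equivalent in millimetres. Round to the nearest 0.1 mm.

SWE ≈ 22.4 mm

SWE = snow depth / ratio = 56 cm / 25 = 2.240 cm = 22.4 mm.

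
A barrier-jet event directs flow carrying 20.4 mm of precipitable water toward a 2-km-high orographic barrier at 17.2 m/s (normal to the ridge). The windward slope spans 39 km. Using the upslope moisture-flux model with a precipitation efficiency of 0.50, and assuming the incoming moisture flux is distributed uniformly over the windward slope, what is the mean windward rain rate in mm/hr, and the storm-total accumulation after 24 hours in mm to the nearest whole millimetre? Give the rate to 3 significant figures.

R ≈ 16.2 mm/hr; total ≈ 389 mm

Incoming column moisture flux per unit ridge length: F = V × PW = 17.2 × 20.4 = 350.88 mm·m/s.
Spread over the 39 km slope with efficiency ε = 0.50: R = ε·F/W = 0.50 × 350.88 / 39000 m = 4.498e-03 mm/s.
R = 4.498e-03 × 3600 = 16.2 mm/hr.
Over 24 h: total = 16.2 × 24 = 388.8 ≈ 389 mm.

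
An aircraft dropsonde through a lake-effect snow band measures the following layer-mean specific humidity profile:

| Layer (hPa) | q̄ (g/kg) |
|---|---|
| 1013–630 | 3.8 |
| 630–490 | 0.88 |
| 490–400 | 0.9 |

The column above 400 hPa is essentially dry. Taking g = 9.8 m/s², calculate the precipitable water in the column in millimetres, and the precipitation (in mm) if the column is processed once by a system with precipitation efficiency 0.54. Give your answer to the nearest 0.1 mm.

Precipitable water is the column-integrated vapour mass per unit area: PW = (1/g) Σ q̄ Δp, with q in kg/kg and Δp in Pa (1 kg/m² of water = 1 mm).
Layer 1013–630 hPa: Δp = 383 hPa = 38300 Pa, q̄ = 0.0038 kg/kg → 0.0038 × 38300 / 9.8 = 14.85 mm
Layer 630–490 hPa: Δp = 140 hPa = 14000 Pa, q̄ = 0.00088 kg/kg → 0.00088 × 14000 / 9.8 = 1.26 mm
Layer 490–400 hPa: Δp = 90 hPa = 9000 Pa, q̄ = 0.0009 kg/kg → 0.0009 × 9000 / 9.8 = 0.83 mm
PW = 14.85 + 1.26 + 0.83 = 16.94 ≈ 16.9 mm.
Precipitation = ε × PW = 0.54 × 16.9 = 9.1 mm.

PW ≈ 16.9 mm; precipitation ≈ 9.1 mm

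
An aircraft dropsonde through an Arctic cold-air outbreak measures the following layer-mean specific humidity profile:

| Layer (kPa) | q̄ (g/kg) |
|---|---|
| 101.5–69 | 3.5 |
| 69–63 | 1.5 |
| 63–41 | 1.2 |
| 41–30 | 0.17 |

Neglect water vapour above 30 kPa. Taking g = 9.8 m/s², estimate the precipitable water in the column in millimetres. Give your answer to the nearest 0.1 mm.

PW ≈ 15.4 mm

Precipitable water is the column-integrated vapour mass per unit area: PW = (1/g) Σ q̄ Δp, with q in kg/kg and Δp in Pa (1 kg/m² of water = 1 mm).
Layer 101.5–69 kPa: Δp = 325 hPa = 32500 Pa, q̄ = 0.0035 kg/kg → 0.0035 × 32500 / 9.8 = 11.61 mm
Layer 69–63 kPa: Δp = 60 hPa = 6000 Pa, q̄ = 0.0015 kg/kg → 0.0015 × 6000 / 9.8 = 0.92 mm
Layer 63–41 kPa: Δp = 220 hPa = 22000 Pa, q̄ = 0.0012 kg/kg → 0.0012 × 22000 / 9.8 = 2.69 mm
Layer 41–30 kPa: Δp = 110 hPa = 11000 Pa, q̄ = 0.00017 kg/kg → 0.00017 × 11000 / 9.8 = 0.19 mm
PW = 11.61 + 0.92 + 2.69 + 0.19 = 15.41 ≈ 15.4 mm.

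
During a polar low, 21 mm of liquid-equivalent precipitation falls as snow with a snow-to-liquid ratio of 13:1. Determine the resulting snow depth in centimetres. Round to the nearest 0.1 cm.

Snow depth = liquid × ratio = 21 mm × 13 = 273 mm = 27.3 cm.

snow depth ≈ 27.3 cm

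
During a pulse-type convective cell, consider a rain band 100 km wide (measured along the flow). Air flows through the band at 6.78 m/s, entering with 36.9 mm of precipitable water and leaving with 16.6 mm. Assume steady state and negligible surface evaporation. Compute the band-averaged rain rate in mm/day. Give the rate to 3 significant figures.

R ≈ 119 mm/day

Column moisture flux per unit crosswind length is F = V × PW.
Inflow: F_in = 6.78 × 36.9 = 250.182 mm·m/s
Outflow: F_out = 6.78 × 16.6 = 112.548 mm·m/s
Steady-state rate R = (F_in − F_out)/L = (250.182 − 112.548) / 100000 m = 1.376e-03 mm/s.
R = 1.376e-03 × 3600 × 24 = 119 mm/day.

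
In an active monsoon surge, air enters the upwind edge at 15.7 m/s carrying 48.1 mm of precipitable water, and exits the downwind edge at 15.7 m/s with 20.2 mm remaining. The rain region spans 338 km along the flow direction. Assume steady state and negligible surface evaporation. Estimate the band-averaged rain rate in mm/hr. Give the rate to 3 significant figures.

R ≈ 4.67 mm/hr

Column moisture flux per unit crosswind length is F = V × PW.
Inflow: F_in = 15.7 × 48.1 = 755.17 mm·m/s
Outflow: F_out = 15.7 × 20.2 = 317.14 mm·m/s
Steady-state rate R = (F_in − F_out)/L = (755.17 − 317.14) / 338000 m = 1.296e-03 mm/s.
R = 1.296e-03 × 3600 = 4.67 mm/hr.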